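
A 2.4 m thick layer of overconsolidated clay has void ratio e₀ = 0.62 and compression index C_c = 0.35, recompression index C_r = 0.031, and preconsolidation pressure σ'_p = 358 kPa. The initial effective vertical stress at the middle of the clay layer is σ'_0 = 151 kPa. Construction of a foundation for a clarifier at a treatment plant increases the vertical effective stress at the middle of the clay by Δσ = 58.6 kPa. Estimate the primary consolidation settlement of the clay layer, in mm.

Final effective stress: σ'_f = 151 + 58.6 = 209.6 kPa.
σ'_f = 209.6 ≤ σ'_p = 358 kPa, so the clay remains overconsolidated and only the recompression index applies:
S_c = C_r·H/(1+e₀)·log₁₀(σ'_f/σ'_0) = 0.031×2.4/1.62×log₁₀(209.6/151)
    = 0.045927 × 0.14241 = 0.00654 m

S_c ≈ 6.54 mm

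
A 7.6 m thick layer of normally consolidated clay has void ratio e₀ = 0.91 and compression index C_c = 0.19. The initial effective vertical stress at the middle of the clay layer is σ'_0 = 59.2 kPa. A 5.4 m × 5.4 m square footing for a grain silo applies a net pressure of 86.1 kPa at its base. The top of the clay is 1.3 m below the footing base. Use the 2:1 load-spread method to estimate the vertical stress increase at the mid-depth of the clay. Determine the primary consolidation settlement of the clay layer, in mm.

Mid-depth of clay below the footing base: z = 1.3 + 7.6/2 = 5.1 m.
Stress increase at mid-clay by the 2:1 spreading method:
Δσ = qBL/((B+z)(L+z)) = 86.1×5.4×5.4/((5.4+5.1)(5.4+5.1)) = 22.773 kPa
Final effective stress: σ'_f = σ'_0 + Δσ = 59.2 + 22.773 = 81.973 kPa.
Normally consolidated clay, so the full stress increment lies on the virgin compression line:
S_c = C_c·H/(1+e₀)·log₁₀(σ'_f/σ'_0) = 0.19×7.6/(1+0.91)×log₁₀(81.973/59.2)
    = 0.75602 × 0.14135 = 0.1069 m

S_c ≈ 107 mm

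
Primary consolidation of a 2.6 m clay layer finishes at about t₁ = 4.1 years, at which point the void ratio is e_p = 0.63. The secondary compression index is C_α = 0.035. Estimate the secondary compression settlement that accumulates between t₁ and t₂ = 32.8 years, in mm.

Secondary compression: S_s = C_α·H/(1+e_p)·log₁₀(t₂/t₁)
S_s = 0.035×2.6/(1+0.63)×log₁₀(32.8/4.1)
    = 0.05583 × 0.9031 = 0.05042 m

S_s ≈ 50.4 mm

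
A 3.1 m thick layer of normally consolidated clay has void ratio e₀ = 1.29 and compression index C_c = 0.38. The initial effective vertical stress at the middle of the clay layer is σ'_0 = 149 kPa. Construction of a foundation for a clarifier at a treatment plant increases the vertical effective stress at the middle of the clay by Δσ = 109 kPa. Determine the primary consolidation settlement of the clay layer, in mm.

S_c ≈ 123 mm

Final effective stress: σ'_f = σ'_0 + Δσ = 149 + 109 = 258 kPa.
Normally consolidated clay, so the full stress increment lies on the virgin compression line:
S_c = C_c·H/(1+e₀)·log₁₀(σ'_f/σ'_0) = 0.38×3.1/(1+1.29)×log₁₀(258/149)
    = 0.51441 × 0.23843 = 0.1227 m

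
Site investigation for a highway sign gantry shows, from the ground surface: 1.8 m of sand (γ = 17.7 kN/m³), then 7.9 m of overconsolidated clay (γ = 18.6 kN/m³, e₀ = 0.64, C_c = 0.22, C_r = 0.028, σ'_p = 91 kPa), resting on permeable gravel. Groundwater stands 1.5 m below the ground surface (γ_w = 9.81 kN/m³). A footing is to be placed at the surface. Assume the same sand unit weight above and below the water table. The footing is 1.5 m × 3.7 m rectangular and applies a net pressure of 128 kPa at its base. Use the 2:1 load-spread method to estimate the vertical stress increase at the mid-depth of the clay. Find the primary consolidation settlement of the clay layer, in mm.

S_c ≈ 8.84 mm

Mid-depth of clay below the ground surface: z = 1.8 + 7.9/2 = 5.75 m.
Total vertical stress at mid-clay: σ_v = 17.7×1.8 + 18.6×3.95 = 105.33 kPa.
Pore pressure: u = 9.81×(5.75 − 1.5) = 41.693 kPa.
Initial effective stress: σ'_0 = σ_v − u = 105.33 − 41.693 = 63.637 kPa.
Stress increase at mid-clay by the 2:1 spreading method:
Δσ = qBL/((B+z)(L+z)) = 128×1.5×3.7/((1.5+5.75)(3.7+5.75)) = 10.369 kPa
Final effective stress: σ'_f = 63.637 + 10.369 = 74.006 kPa.
σ'_f = 74.006 ≤ σ'_p = 91 kPa, so the clay remains overconsolidated and only the recompression index applies:
S_c = C_r·H/(1+e₀)·log₁₀(σ'_f/σ'_0) = 0.028×7.9/1.64×log₁₀(74.006/63.637)
    = 0.13488 × 0.065557 = 0.008842 m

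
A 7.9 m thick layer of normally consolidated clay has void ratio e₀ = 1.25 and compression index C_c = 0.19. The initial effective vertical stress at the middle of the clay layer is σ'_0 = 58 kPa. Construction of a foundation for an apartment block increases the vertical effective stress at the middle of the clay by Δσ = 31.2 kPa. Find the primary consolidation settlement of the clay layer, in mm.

S_c ≈ 125 mm

Final effective stress: σ'_f = σ'_0 + Δσ = 58 + 31.2 = 89.2 kPa.
Normally consolidated clay, so the full stress increment lies on the virgin compression line:
S_c = C_c·H/(1+e₀)·log₁₀(σ'_f/σ'_0) = 0.19×7.9/(1+1.25)×log₁₀(89.2/58)
    = 0.66711 × 0.18694 = 0.1247 m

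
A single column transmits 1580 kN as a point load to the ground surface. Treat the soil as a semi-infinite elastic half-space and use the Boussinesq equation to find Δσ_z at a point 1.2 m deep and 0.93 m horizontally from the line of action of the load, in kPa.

Boussinesq vertical stress below a point load on an elastic half-space:
Δσ_z = 3P/(2πz²) · [1 + (r/z)²]^(−5/2)
r/z = 0.93/1.2 = 0.775; [1+(r/z)²]^(−5/2) = 0.30851.
Δσ_z = 3×1580/(2π×1.2²) × 0.30851 = 523.89 × 0.30851 = 161.6 kPa

Δσ_z ≈ 162 kPa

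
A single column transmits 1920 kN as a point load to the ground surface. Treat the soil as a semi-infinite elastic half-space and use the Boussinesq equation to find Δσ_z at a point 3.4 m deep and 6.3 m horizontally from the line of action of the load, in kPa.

Boussinesq vertical stress below a point load on an elastic half-space:
Δσ_z = 3P/(2πz²) · [1 + (r/z)²]^(−5/2)
r/z = 6.3/3.4 = 1.8529; [1+(r/z)²]^(−5/2) = 0.024164.
Δσ_z = 3×1920/(2π×3.4²) × 0.024164 = 79.302 × 0.024164 = 1.916 kPa

Δσ_z ≈ 1.92 kPa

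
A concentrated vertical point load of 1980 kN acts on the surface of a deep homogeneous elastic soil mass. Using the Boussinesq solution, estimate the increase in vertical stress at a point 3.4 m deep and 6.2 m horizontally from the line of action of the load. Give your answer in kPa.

Boussinesq vertical stress below a point load on an elastic half-space:
Δσ_z = 3P/(2πz²) · [1 + (r/z)²]^(−5/2)
r/z = 6.2/3.4 = 1.8235; [1+(r/z)²]^(−5/2) = 0.025702.
Δσ_z = 3×1980/(2π×3.4²) × 0.025702 = 81.78 × 0.025702 = 2.102 kPa

Δσ_z ≈ 2.1 kPa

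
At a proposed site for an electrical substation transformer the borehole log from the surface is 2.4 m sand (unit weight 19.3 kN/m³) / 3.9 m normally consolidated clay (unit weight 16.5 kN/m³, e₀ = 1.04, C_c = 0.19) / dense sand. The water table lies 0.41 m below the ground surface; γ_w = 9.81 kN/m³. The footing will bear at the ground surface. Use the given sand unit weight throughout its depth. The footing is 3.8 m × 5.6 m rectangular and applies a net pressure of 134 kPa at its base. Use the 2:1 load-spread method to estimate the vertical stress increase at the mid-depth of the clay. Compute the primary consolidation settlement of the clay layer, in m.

Mid-depth of clay below the ground surface: z = 2.4 + 3.9/2 = 4.35 m.
Total vertical stress at mid-clay: σ_v = 19.3×2.4 + 16.5×1.95 = 78.495 kPa.
Pore pressure: u = 9.81×(4.35 − 0.41) = 38.651 kPa.
Initial effective stress: σ'_0 = σ_v − u = 78.495 − 38.651 = 39.844 kPa.
Stress increase at mid-clay by the 2:1 spreading method:
Δσ = qBL/((B+z)(L+z)) = 134×3.8×5.6/((3.8+4.35)(5.6+4.35)) = 35.164 kPa
Final effective stress: σ'_f = σ'_0 + Δσ = 39.844 + 35.164 = 75.008 kPa.
Normally consolidated clay, so the full stress increment lies on the virgin compression line:
S_c = C_c·H/(1+e₀)·log₁₀(σ'_f/σ'_0) = 0.19×3.9/(1+1.04)×log₁₀(75.008/39.844)
    = 0.36324 × 0.27474 = 0.0998 m

S_c ≈ 0.0998 m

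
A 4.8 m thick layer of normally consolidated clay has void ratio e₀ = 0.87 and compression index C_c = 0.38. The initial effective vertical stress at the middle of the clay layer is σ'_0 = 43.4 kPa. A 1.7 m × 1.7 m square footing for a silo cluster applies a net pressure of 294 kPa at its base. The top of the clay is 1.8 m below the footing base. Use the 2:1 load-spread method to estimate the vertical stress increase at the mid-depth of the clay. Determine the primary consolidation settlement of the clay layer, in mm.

Mid-depth of clay below the footing base: z = 1.8 + 4.8/2 = 4.2 m.
Stress increase at mid-clay by the 2:1 spreading method:
Δσ = qBL/((B+z)(L+z)) = 294×1.7×1.7/((1.7+4.2)(1.7+4.2)) = 24.409 kPa
Final effective stress: σ'_f = σ'_0 + Δσ = 43.4 + 24.409 = 67.809 kPa.
Normally consolidated clay, so the full stress increment lies on the virgin compression line:
S_c = C_c·H/(1+e₀)·log₁₀(σ'_f/σ'_0) = 0.38×4.8/(1+0.87)×log₁₀(67.809/43.4)
    = 0.9754 × 0.1938 = 0.189 m

S_c ≈ 189 mm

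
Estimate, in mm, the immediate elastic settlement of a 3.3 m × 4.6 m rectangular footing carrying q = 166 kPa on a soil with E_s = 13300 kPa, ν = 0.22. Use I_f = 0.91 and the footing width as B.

S_e ≈ 35.7 mm

Immediate (elastic) settlement: S_e = q·B·(1−ν²)/E_s · I_f.
S_e = 166 × 3.3 × (1 − 0.22²) / 13300 × 0.91
    = 166 × 3.3 × 0.9516 / 13300 × 0.91
    = 0.03567 m = 35.67 mm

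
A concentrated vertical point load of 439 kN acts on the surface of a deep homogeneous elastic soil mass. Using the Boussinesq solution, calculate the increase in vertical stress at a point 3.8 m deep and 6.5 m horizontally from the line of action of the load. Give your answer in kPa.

Boussinesq vertical stress below a point load on an elastic half-space:
Δσ_z = 3P/(2πz²) · [1 + (r/z)²]^(−5/2)
r/z = 6.5/3.8 = 1.7105; [1+(r/z)²]^(−5/2) = 0.032746.
Δσ_z = 3×439/(2π×3.8²) × 0.032746 = 14.516 × 0.032746 = 0.4753 kPa

Δσ_z ≈ 0.475 kPa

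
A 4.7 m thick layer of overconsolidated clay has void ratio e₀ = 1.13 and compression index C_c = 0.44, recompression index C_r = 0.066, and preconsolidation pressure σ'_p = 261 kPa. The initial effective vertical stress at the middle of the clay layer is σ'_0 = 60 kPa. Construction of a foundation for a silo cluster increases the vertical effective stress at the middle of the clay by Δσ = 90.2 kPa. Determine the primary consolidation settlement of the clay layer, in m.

Final effective stress: σ'_f = 60 + 90.2 = 150.2 kPa.
σ'_f = 150.2 ≤ σ'_p = 261 kPa, so the clay remains overconsolidated and only the recompression index applies:
S_c = C_r·H/(1+e₀)·log₁₀(σ'_f/σ'_0) = 0.066×4.7/2.13×log₁₀(150.2/60)
    = 0.14564 × 0.39852 = 0.05804 m

S_c ≈ 0.058 m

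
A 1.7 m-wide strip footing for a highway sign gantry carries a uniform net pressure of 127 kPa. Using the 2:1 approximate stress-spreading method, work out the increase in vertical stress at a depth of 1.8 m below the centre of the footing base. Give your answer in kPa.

By the 2:1 method the load spreads at 1 horizontal : 2 vertical, so at depth z the loaded area has grown by z in each plan dimension:
Δσ = qB/(B+z) = 127×1.7/(1.7+1.8) = 61.686 kPa

Δσ_z ≈ 61.7 kPa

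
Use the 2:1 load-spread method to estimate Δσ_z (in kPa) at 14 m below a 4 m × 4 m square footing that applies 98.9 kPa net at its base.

By the 2:1 method the load spreads at 1 horizontal : 2 vertical, so at depth z the loaded area has grown by z in each plan dimension:
Δσ = qBL/((B+z)(L+z)) = 98.9×4×4/((4+14)(4+14)) = 4.884 kPa

Δσ_z ≈ 4.88 kPa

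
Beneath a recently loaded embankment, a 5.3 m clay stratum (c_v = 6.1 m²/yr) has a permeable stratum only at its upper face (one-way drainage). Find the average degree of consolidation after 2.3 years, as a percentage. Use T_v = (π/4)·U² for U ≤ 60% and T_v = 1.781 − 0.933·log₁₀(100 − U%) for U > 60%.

Drainage path length: H_d = H = 5.3 m (single drainage).
T_v = c_v·t/H_d² = 6.1×2.3/5.3² = 0.49947.
T_v = 0.49947 corresponds to the U > 60% branch:
U = 1 − 10^((1.781 − T_v)/0.933)/100 = 0.7636

U ≈ 76.4 %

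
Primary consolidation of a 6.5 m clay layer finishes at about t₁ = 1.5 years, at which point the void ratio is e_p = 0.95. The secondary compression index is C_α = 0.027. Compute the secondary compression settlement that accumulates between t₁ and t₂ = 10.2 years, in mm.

S_s ≈ 74.9 mm

Secondary compression: S_s = C_α·H/(1+e_p)·log₁₀(t₂/t₁)
S_s = 0.027×6.5/(1+0.95)×log₁₀(10.2/1.5)
    = 0.09 × 0.8325 = 0.07493 m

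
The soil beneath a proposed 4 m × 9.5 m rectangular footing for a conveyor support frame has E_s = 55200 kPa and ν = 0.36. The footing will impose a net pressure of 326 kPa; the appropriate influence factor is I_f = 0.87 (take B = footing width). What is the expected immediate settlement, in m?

Immediate (elastic) settlement: S_e = q·B·(1−ν²)/E_s · I_f.
S_e = 326 × 4 × (1 − 0.36²) / 55200 × 0.87
    = 326 × 4 × 0.8704 / 55200 × 0.87
    = 0.01789 m

S_e ≈ 0.0179 m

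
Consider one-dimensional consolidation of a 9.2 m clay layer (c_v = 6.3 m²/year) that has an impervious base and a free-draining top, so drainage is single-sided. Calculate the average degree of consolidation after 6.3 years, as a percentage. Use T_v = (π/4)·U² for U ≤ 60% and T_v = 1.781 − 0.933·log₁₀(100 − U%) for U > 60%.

U ≈ 74.5 %

Drainage path length: H_d = H = 9.2 m (single drainage).
T_v = c_v·t/H_d² = 6.3×6.3/9.2² = 0.46893.
T_v = 0.46893 corresponds to the U > 60% branch:
U = 1 − 10^((1.781 − T_v)/0.933)/100 = 0.7451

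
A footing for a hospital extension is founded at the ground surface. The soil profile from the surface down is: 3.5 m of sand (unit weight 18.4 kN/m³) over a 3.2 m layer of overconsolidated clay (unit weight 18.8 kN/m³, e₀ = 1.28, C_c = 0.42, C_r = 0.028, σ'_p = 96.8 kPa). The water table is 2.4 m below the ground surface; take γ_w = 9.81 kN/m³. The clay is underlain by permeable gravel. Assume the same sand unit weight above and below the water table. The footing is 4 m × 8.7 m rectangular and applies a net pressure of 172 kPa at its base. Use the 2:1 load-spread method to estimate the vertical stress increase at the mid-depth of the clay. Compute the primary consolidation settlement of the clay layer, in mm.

Mid-depth of clay below the ground surface: z = 3.5 + 3.2/2 = 5.1 m.
Total vertical stress at mid-clay: σ_v = 18.4×3.5 + 18.8×1.6 = 94.48 kPa.
Pore pressure: u = 9.81×(5.1 − 2.4) = 26.487 kPa.
Initial effective stress: σ'_0 = σ_v − u = 94.48 − 26.487 = 67.993 kPa.
Stress increase at mid-clay by the 2:1 spreading method:
Δσ = qBL/((B+z)(L+z)) = 172×4×8.7/((4+5.1)(8.7+5.1)) = 47.664 kPa
Final effective stress: σ'_f = 67.993 + 47.664 = 115.66 kPa.
σ'_f = 115.66 > σ'_p = 96.8 kPa, so the stress path crosses the preconsolidation pressure — recompression up to σ'_p, then virgin compression beyond:
S_c = H/(1+e₀)·[C_r·log₁₀(σ'_p/σ'_0) + C_c·log₁₀(σ'_f/σ'_p)]
    = 3.2/2.28 × [0.028×log₁₀(96.8/67.993) + 0.42×log₁₀(115.66/96.8)]
    = 1.4035 × [0.0042955 + 0.032469] = 0.0516 m

S_c ≈ 51.6 mm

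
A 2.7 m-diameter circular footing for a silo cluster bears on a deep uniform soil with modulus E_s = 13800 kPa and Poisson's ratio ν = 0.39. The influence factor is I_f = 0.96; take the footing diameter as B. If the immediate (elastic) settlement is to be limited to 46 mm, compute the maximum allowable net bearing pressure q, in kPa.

q ≈ 289 kPa

S_e = q·B·(1−ν²)/E_s · I_f  ⇒  q = S_e·E_s / (B·(1−ν²)·I_f).
q = 0.046 × 13800 / (2.7 × 0.8479 × 0.96) = 288.8 kPa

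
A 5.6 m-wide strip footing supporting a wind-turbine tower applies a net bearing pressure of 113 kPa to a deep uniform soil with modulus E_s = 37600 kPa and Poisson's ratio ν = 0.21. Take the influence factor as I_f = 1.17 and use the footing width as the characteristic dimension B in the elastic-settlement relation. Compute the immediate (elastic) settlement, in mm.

S_e ≈ 18.8 mm

Immediate (elastic) settlement: S_e = q·B·(1−ν²)/E_s · I_f.
S_e = 113 × 5.6 × (1 − 0.21²) / 37600 × 1.17
    = 113 × 5.6 × 0.9559 / 37600 × 1.17
    = 0.01882 m = 18.82 mm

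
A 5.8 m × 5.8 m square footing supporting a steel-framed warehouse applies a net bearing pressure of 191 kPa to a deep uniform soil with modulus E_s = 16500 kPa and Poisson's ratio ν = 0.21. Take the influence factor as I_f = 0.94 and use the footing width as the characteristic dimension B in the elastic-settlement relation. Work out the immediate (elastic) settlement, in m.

Immediate (elastic) settlement: S_e = q·B·(1−ν²)/E_s · I_f.
S_e = 191 × 5.8 × (1 − 0.21²) / 16500 × 0.94
    = 191 × 5.8 × 0.9559 / 16500 × 0.94
    = 0.06033 m

S_e ≈ 0.0603 m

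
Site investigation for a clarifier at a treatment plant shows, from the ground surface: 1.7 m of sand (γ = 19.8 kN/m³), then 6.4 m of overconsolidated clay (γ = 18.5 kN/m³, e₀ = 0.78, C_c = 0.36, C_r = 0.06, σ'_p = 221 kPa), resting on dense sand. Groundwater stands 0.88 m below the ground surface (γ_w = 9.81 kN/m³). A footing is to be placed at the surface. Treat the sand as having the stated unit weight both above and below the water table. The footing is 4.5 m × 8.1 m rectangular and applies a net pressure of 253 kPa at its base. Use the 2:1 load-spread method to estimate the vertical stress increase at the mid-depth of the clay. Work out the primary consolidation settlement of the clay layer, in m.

S_c ≈ 0.0825 m

Mid-depth of clay below the ground surface: z = 1.7 + 6.4/2 = 4.9 m.
Total vertical stress at mid-clay: σ_v = 19.8×1.7 + 18.5×3.2 = 92.86 kPa.
Pore pressure: u = 9.81×(4.9 − 0.88) = 39.436 kPa.
Initial effective stress: σ'_0 = σ_v − u = 92.86 − 39.436 = 53.424 kPa.
Stress increase at mid-clay by the 2:1 spreading method:
Δσ = qBL/((B+z)(L+z)) = 253×4.5×8.1/((4.5+4.9)(8.1+4.9)) = 75.465 kPa
Final effective stress: σ'_f = 53.424 + 75.465 = 128.89 kPa.
σ'_f = 128.89 ≤ σ'_p = 221 kPa, so the clay remains overconsolidated and only the recompression index applies:
S_c = C_r·H/(1+e₀)·log₁₀(σ'_f/σ'_0) = 0.06×6.4/1.78×log₁₀(128.89/53.424)
    = 0.21573 × 0.38248 = 0.08251 m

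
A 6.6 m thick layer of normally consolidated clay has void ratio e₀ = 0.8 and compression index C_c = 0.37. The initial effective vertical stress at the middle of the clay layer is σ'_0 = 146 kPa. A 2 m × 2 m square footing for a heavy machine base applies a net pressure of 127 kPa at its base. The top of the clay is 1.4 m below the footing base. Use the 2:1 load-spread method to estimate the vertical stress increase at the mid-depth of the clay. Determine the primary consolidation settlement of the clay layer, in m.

S_c ≈ 0.044 m

Mid-depth of clay below the footing base: z = 1.4 + 6.6/2 = 4.7 m.
Stress increase at mid-clay by the 2:1 spreading method:
Δσ = qBL/((B+z)(L+z)) = 127×2×2/((2+4.7)(2+4.7)) = 11.317 kPa
Final effective stress: σ'_f = σ'_0 + Δσ = 146 + 11.317 = 157.32 kPa.
Normally consolidated clay, so the full stress increment lies on the virgin compression line:
S_c = C_c·H/(1+e₀)·log₁₀(σ'_f/σ'_0) = 0.37×6.6/(1+0.8)×log₁₀(157.32/146)
    = 1.3567 × 0.032431 = 0.044 m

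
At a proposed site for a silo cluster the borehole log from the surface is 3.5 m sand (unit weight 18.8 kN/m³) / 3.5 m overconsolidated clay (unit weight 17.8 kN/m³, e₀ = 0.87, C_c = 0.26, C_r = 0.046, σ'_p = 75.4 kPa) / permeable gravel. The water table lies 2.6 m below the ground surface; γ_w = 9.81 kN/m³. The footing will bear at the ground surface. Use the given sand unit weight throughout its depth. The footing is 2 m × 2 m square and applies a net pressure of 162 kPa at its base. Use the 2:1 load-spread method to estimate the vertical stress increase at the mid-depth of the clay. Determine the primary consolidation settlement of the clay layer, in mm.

Mid-depth of clay below the ground surface: z = 3.5 + 3.5/2 = 5.25 m.
Total vertical stress at mid-clay: σ_v = 18.8×3.5 + 17.8×1.75 = 96.95 kPa.
Pore pressure: u = 9.81×(5.25 − 2.6) = 25.997 kPa.
Initial effective stress: σ'_0 = σ_v − u = 96.95 − 25.997 = 70.953 kPa.
Stress increase at mid-clay by the 2:1 spreading method:
Δσ = qBL/((B+z)(L+z)) = 162×2×2/((2+5.25)(2+5.25)) = 12.328 kPa
Final effective stress: σ'_f = 70.953 + 12.328 = 83.281 kPa.
σ'_f = 83.281 > σ'_p = 75.4 kPa, so the stress path crosses the preconsolidation pressure — recompression up to σ'_p, then virgin compression beyond:
S_c = H/(1+e₀)·[C_r·log₁₀(σ'_p/σ'_0) + C_c·log₁₀(σ'_f/σ'_p)]
    = 3.5/1.87 × [0.046×log₁₀(75.4/70.953) + 0.26×log₁₀(83.281/75.4)]
    = 1.8717 × [0.0012144 + 0.011225] = 0.02328 m

S_c ≈ 23.3 mm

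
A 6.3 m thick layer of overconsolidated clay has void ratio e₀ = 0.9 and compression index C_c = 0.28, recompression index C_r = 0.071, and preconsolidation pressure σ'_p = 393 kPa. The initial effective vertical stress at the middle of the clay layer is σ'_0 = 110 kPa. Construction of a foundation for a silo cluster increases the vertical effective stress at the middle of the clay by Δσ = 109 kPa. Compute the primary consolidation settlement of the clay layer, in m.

S_c ≈ 0.0704 m

Final effective stress: σ'_f = 110 + 109 = 219 kPa.
σ'_f = 219 ≤ σ'_p = 393 kPa, so the clay remains overconsolidated and only the recompression index applies:
S_c = C_r·H/(1+e₀)·log₁₀(σ'_f/σ'_0) = 0.071×6.3/1.9×log₁₀(219/110)
    = 0.23542 × 0.29905 = 0.0704 m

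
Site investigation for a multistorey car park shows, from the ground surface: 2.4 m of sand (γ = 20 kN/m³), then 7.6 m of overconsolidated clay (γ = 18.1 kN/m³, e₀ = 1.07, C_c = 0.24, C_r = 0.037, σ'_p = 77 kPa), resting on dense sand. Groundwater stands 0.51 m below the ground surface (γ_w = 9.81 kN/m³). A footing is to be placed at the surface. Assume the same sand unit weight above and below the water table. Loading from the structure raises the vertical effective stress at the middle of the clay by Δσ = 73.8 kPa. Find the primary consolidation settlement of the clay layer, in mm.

Mid-depth of clay below the ground surface: z = 2.4 + 7.6/2 = 6.2 m.
Total vertical stress at mid-clay: σ_v = 20×2.4 + 18.1×3.8 = 116.78 kPa.
Pore pressure: u = 9.81×(6.2 − 0.51) = 55.819 kPa.
Initial effective stress: σ'_0 = σ_v − u = 116.78 − 55.819 = 60.961 kPa.
Final effective stress: σ'_f = 60.961 + 73.8 = 134.76 kPa.
σ'_f = 134.76 > σ'_p = 77 kPa, so the stress path crosses the preconsolidation pressure — recompression up to σ'_p, then virgin compression beyond:
S_c = H/(1+e₀)·[C_r·log₁₀(σ'_p/σ'_0) + C_c·log₁₀(σ'_f/σ'_p)]
    = 7.6/2.07 × [0.037×log₁₀(77/60.961) + 0.24×log₁₀(134.76/77)]
    = 3.6715 × [0.0037532 + 0.058337] = 0.228 m

S_c ≈ 228 mm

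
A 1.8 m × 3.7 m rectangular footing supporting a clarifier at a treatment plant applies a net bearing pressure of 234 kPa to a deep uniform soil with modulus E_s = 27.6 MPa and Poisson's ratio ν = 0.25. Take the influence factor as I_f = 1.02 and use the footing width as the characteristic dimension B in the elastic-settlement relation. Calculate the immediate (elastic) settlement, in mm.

S_e ≈ 14.6 mm

Immediate (elastic) settlement: S_e = q·B·(1−ν²)/E_s · I_f.
E_s = 27.6 MPa = 27600 kPa.
S_e = 234 × 1.8 × (1 − 0.25²) / 27600 × 1.02
    = 234 × 1.8 × 0.9375 / 27600 × 1.02
    = 0.01459 m = 14.59 mm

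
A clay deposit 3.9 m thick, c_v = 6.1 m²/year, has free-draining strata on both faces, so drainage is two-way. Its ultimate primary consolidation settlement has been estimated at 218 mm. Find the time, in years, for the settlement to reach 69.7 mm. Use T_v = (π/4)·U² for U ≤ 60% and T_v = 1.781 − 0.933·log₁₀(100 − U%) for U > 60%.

Drainage path length: H_d = H/2 = 1.95 m (double drainage).
U = S(t)/S_ult = 69.7/218 = 0.3197.
U ≤ 60%: T_v = (π/4)·U² = (π/4)×0.31972² = 0.080286.
t = T_v·H_d²/c_v = 0.080286×1.95²/6.1 = 0.05005 years.

t ≈ 0.05 years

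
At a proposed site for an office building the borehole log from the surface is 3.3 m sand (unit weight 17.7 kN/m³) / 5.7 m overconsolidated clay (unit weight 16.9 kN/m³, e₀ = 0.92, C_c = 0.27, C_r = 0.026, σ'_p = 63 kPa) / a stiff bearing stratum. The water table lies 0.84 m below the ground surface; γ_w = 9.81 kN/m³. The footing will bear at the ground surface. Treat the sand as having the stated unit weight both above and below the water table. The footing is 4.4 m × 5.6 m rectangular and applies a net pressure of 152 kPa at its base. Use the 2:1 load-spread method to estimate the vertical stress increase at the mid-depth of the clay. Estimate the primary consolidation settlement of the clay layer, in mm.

Mid-depth of clay below the ground surface: z = 3.3 + 5.7/2 = 6.15 m.
Total vertical stress at mid-clay: σ_v = 17.7×3.3 + 16.9×2.85 = 106.57 kPa.
Pore pressure: u = 9.81×(6.15 − 0.84) = 52.091 kPa.
Initial effective stress: σ'_0 = σ_v − u = 106.57 − 52.091 = 54.479 kPa.
Stress increase at mid-clay by the 2:1 spreading method:
Δσ = qBL/((B+z)(L+z)) = 152×4.4×5.6/((4.4+6.15)(5.6+6.15)) = 30.213 kPa
Final effective stress: σ'_f = 54.479 + 30.213 = 84.692 kPa.
σ'_f = 84.692 > σ'_p = 63 kPa, so the stress path crosses the preconsolidation pressure — recompression up to σ'_p, then virgin compression beyond:
S_c = H/(1+e₀)·[C_r·log₁₀(σ'_p/σ'_0) + C_c·log₁₀(σ'_f/σ'_p)]
    = 5.7/1.92 × [0.026×log₁₀(63/54.479) + 0.27×log₁₀(84.692/63)]
    = 2.9688 × [0.0016409 + 0.034695] = 0.1079 m

S_c ≈ 108 mm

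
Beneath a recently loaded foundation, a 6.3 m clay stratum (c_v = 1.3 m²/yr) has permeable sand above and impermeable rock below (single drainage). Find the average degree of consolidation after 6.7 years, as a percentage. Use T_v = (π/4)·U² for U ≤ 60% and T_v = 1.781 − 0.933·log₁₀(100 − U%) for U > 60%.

U ≈ 52.9 %

Drainage path length: H_d = H = 6.3 m (single drainage).
T_v = c_v·t/H_d² = 1.3×6.7/6.3² = 0.21945.
T_v = 0.21945 corresponds to the U ≤ 60% branch:
U = √(4T_v/π) = 0.5286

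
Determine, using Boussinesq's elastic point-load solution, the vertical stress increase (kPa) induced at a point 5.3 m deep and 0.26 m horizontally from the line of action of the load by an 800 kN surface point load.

Δσ_z ≈ 13.5 kPa

Boussinesq vertical stress below a point load on an elastic half-space:
Δσ_z = 3P/(2πz²) · [1 + (r/z)²]^(−5/2)
r/z = 0.26/5.3 = 0.049057; [1+(r/z)²]^(−5/2) = 0.99401.
Δσ_z = 3×800/(2π×5.3²) × 0.99401 = 13.598 × 0.99401 = 13.52 kPa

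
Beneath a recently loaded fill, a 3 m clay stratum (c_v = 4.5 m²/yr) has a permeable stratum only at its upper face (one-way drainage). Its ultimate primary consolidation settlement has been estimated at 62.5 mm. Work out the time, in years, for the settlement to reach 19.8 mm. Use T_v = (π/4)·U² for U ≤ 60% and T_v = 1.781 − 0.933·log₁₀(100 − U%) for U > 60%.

Drainage path length: H_d = H = 3 m (single drainage).
U = S(t)/S_ult = 19.8/62.5 = 0.3168.
U ≤ 60%: T_v = (π/4)·U² = (π/4)×0.3168² = 0.078824.
t = T_v·H_d²/c_v = 0.078824×3²/4.5 = 0.1576 years.

t ≈ 0.158 years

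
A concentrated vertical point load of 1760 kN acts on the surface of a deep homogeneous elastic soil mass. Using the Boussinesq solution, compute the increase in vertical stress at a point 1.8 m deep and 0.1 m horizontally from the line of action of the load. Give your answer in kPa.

Δσ_z ≈ 257 kPa

Boussinesq vertical stress below a point load on an elastic half-space:
Δσ_z = 3P/(2πz²) · [1 + (r/z)²]^(−5/2)
r/z = 0.1/1.8 = 0.055556; [1+(r/z)²]^(−5/2) = 0.99233.
Δσ_z = 3×1760/(2π×1.8²) × 0.99233 = 259.36 × 0.99233 = 257.4 kPa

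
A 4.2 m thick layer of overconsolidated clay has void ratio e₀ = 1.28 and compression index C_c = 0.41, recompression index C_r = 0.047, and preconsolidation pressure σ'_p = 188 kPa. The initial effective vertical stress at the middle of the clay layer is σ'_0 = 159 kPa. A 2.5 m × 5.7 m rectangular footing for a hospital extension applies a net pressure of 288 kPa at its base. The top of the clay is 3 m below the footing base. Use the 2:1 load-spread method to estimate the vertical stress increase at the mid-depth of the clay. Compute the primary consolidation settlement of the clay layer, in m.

Mid-depth of clay below the footing base: z = 3 + 4.2/2 = 5.1 m.
Stress increase at mid-clay by the 2:1 spreading method:
Δσ = qBL/((B+z)(L+z)) = 288×2.5×5.7/((2.5+5.1)(5.7+5.1)) = 50 kPa
Final effective stress: σ'_f = 159 + 50 = 209 kPa.
σ'_f = 209 > σ'_p = 188 kPa, so the stress path crosses the preconsolidation pressure — recompression up to σ'_p, then virgin compression beyond:
S_c = H/(1+e₀)·[C_r·log₁₀(σ'_p/σ'_0) + C_c·log₁₀(σ'_f/σ'_p)]
    = 4.2/2.28 × [0.047×log₁₀(188/159) + 0.41×log₁₀(209/188)]
    = 1.8421 × [0.0034198 + 0.018855] = 0.04103 m

S_c ≈ 0.041 m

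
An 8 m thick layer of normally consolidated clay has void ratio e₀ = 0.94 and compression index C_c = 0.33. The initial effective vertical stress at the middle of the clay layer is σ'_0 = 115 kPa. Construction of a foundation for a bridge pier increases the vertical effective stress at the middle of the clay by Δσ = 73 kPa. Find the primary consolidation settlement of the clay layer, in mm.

S_c ≈ 290 mm

Final effective stress: σ'_f = σ'_0 + Δσ = 115 + 73 = 188 kPa.
Normally consolidated clay, so the full stress increment lies on the virgin compression line:
S_c = C_c·H/(1+e₀)·log₁₀(σ'_f/σ'_0) = 0.33×8/(1+0.94)×log₁₀(188/115)
    = 1.3608 × 0.21346 = 0.2905 m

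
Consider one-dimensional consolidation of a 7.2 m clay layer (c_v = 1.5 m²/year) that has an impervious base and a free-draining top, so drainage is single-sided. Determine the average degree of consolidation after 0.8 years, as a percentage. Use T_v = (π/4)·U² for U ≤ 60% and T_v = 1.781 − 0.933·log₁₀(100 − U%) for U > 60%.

U ≈ 17.2 %

Drainage path length: H_d = H = 7.2 m (single drainage).
T_v = c_v·t/H_d² = 1.5×0.8/7.2² = 0.023148.
T_v = 0.023148 corresponds to the U ≤ 60% branch:
U = √(4T_v/π) = 0.1717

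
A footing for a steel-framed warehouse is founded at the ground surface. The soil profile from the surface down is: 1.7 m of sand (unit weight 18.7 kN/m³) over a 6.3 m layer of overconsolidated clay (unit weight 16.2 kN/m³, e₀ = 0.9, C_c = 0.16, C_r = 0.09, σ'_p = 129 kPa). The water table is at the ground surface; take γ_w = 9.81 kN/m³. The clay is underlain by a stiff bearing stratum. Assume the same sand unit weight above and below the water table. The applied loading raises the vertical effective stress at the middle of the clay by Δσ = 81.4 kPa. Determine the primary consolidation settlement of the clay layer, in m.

S_c ≈ 0.155 m

Mid-depth of clay below the ground surface: z = 1.7 + 6.3/2 = 4.85 m.
Total vertical stress at mid-clay: σ_v = 18.7×1.7 + 16.2×3.15 = 82.82 kPa.
Pore pressure: u = 9.81×(4.85 − 0) = 47.578 kPa.
Initial effective stress: σ'_0 = σ_v − u = 82.82 − 47.578 = 35.242 kPa.
Final effective stress: σ'_f = 35.242 + 81.4 = 116.64 kPa.
σ'_f = 116.64 ≤ σ'_p = 129 kPa, so the clay remains overconsolidated and only the recompression index applies:
S_c = C_r·H/(1+e₀)·log₁₀(σ'_f/σ'_0) = 0.09×6.3/1.9×log₁₀(116.64/35.242)
    = 0.29842 × 0.51979 = 0.1551 m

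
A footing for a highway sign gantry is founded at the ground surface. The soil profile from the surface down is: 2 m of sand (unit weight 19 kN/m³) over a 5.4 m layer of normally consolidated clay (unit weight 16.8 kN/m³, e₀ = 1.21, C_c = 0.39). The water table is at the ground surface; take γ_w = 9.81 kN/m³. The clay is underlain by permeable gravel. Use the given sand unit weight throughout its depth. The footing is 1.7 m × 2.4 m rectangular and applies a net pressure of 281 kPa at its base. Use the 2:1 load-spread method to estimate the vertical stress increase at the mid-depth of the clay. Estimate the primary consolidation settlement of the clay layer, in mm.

S_c ≈ 214 mm

Mid-depth of clay below the ground surface: z = 2 + 5.4/2 = 4.7 m.
Total vertical stress at mid-clay: σ_v = 19×2 + 16.8×2.7 = 83.36 kPa.
Pore pressure: u = 9.81×(4.7 − 0) = 46.107 kPa.
Initial effective stress: σ'_0 = σ_v − u = 83.36 − 46.107 = 37.253 kPa.
Stress increase at mid-clay by the 2:1 spreading method:
Δσ = qBL/((B+z)(L+z)) = 281×1.7×2.4/((1.7+4.7)(2.4+4.7)) = 25.231 kPa
Final effective stress: σ'_f = σ'_0 + Δσ = 37.253 + 25.231 = 62.484 kPa.
Normally consolidated clay, so the full stress increment lies on the virgin compression line:
S_c = C_c·H/(1+e₀)·log₁₀(σ'_f/σ'_0) = 0.39×5.4/(1+1.21)×log₁₀(62.484/37.253)
    = 0.95294 × 0.22461 = 0.214 m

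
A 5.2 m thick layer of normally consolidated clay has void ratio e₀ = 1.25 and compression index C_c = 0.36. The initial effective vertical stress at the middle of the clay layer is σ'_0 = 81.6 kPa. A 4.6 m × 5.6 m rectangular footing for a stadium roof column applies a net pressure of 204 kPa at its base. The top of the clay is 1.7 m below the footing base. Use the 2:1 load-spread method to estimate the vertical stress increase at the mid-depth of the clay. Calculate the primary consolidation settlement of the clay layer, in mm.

S_c ≈ 198 mm

Mid-depth of clay below the footing base: z = 1.7 + 5.2/2 = 4.3 m.
Stress increase at mid-clay by the 2:1 spreading method:
Δσ = qBL/((B+z)(L+z)) = 204×4.6×5.6/((4.6+4.3)(5.6+4.3)) = 59.642 kPa
Final effective stress: σ'_f = σ'_0 + Δσ = 81.6 + 59.642 = 141.24 kPa.
Normally consolidated clay, so the full stress increment lies on the virgin compression line:
S_c = C_c·H/(1+e₀)·log₁₀(σ'_f/σ'_0) = 0.36×5.2/(1+1.25)×log₁₀(141.24/81.6)
    = 0.832 × 0.23827 = 0.1982 m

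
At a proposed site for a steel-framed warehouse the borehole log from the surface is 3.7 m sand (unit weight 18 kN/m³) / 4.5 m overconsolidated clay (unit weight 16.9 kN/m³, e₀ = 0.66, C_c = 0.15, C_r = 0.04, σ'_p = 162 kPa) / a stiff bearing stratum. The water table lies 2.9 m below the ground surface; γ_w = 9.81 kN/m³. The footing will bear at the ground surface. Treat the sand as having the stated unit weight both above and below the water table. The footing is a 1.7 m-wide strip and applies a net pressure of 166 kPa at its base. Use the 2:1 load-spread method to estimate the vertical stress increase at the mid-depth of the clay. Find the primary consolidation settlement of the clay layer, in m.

Mid-depth of clay below the ground surface: z = 3.7 + 4.5/2 = 5.95 m.
Total vertical stress at mid-clay: σ_v = 18×3.7 + 16.9×2.25 = 104.62 kPa.
Pore pressure: u = 9.81×(5.95 − 2.9) = 29.921 kPa.
Initial effective stress: σ'_0 = σ_v − u = 104.62 − 29.921 = 74.699 kPa.
Stress increase at mid-clay by the 2:1 spreading method:
Δσ = qB/(B+z) = 166×1.7/(1.7+5.95) = 36.889 kPa
Final effective stress: σ'_f = 74.699 + 36.889 = 111.59 kPa.
σ'_f = 111.59 ≤ σ'_p = 162 kPa, so the clay remains overconsolidated and only the recompression index applies:
S_c = C_r·H/(1+e₀)·log₁₀(σ'_f/σ'_0) = 0.04×4.5/1.66×log₁₀(111.59/74.699)
    = 0.10843 × 0.17431 = 0.0189 m

S_c ≈ 0.0189 m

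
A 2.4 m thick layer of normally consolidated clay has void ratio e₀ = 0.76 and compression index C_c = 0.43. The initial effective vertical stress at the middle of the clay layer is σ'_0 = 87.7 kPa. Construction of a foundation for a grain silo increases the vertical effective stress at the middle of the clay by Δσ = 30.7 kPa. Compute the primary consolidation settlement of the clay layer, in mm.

Final effective stress: σ'_f = σ'_0 + Δσ = 87.7 + 30.7 = 118.4 kPa.
Normally consolidated clay, so the full stress increment lies on the virgin compression line:
S_c = C_c·H/(1+e₀)·log₁₀(σ'_f/σ'_0) = 0.43×2.4/(1+0.76)×log₁₀(118.4/87.7)
    = 0.58636 × 0.13035 = 0.07643 m

S_c ≈ 76.4 mm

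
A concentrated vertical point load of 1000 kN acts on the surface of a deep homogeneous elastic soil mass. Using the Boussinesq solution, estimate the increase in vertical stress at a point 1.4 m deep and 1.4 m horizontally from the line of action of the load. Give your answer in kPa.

Boussinesq vertical stress below a point load on an elastic half-space:
Δσ_z = 3P/(2πz²) · [1 + (r/z)²]^(−5/2)
r/z = 1.4/1.4 = 1; [1+(r/z)²]^(−5/2) = 0.17678.
Δσ_z = 3×1000/(2π×1.4²) × 0.17678 = 243.6 × 0.17678 = 43.06 kPa

Δσ_z ≈ 43.1 kPa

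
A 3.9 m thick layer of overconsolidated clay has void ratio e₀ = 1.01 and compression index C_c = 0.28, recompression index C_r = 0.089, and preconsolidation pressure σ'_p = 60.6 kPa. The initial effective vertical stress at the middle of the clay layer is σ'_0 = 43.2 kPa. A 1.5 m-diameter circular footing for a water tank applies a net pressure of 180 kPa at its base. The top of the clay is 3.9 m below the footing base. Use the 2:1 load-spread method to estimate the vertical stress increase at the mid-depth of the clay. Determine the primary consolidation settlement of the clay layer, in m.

Mid-depth of clay below the footing base: z = 3.9 + 3.9/2 = 5.85 m.
Stress increase at mid-clay by the 2:1 spreading method:
Δσ ≈ qD²/(D+z)² = 180×1.5²/(1.5+5.85)² = 7.4969 kPa
Final effective stress: σ'_f = 43.2 + 7.4969 = 50.697 kPa.
σ'_f = 50.697 ≤ σ'_p = 60.6 kPa, so the clay remains overconsolidated and only the recompression index applies:
S_c = C_r·H/(1+e₀)·log₁₀(σ'_f/σ'_0) = 0.089×3.9/2.01×log₁₀(50.697/43.2)
    = 0.17269 × 0.069499 = 0.012 m

S_c ≈ 0.012 m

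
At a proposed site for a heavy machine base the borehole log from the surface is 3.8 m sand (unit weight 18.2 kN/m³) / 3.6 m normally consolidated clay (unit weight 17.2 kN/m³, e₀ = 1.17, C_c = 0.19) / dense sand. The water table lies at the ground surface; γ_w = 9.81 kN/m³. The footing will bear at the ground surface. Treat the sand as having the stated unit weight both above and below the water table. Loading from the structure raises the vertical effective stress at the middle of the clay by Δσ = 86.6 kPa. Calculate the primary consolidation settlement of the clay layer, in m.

S_c ≈ 0.147 m

Mid-depth of clay below the ground surface: z = 3.8 + 3.6/2 = 5.6 m.
Total vertical stress at mid-clay: σ_v = 18.2×3.8 + 17.2×1.8 = 100.12 kPa.
Pore pressure: u = 9.81×(5.6 − 0) = 54.936 kPa.
Initial effective stress: σ'_0 = σ_v − u = 100.12 − 54.936 = 45.184 kPa.
Final effective stress: σ'_f = σ'_0 + Δσ = 45.184 + 86.6 = 131.78 kPa.
Normally consolidated clay, so the full stress increment lies on the virgin compression line:
S_c = C_c·H/(1+e₀)·log₁₀(σ'_f/σ'_0) = 0.19×3.6/(1+1.17)×log₁₀(131.78/45.184)
    = 0.31521 × 0.46486 = 0.1465 m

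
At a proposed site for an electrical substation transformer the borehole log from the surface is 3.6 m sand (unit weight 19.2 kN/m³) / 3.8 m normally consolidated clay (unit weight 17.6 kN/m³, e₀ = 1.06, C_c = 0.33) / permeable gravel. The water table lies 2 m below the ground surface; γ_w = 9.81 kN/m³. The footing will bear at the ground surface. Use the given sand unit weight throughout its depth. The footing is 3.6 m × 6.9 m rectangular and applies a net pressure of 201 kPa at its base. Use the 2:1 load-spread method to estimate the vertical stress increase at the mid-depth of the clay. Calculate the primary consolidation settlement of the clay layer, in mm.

Mid-depth of clay below the ground surface: z = 3.6 + 3.8/2 = 5.5 m.
Total vertical stress at mid-clay: σ_v = 19.2×3.6 + 17.6×1.9 = 102.56 kPa.
Pore pressure: u = 9.81×(5.5 − 2) = 34.335 kPa.
Initial effective stress: σ'_0 = σ_v − u = 102.56 − 34.335 = 68.225 kPa.
Stress increase at mid-clay by the 2:1 spreading method:
Δσ = qBL/((B+z)(L+z)) = 201×3.6×6.9/((3.6+5.5)(6.9+5.5)) = 44.247 kPa
Final effective stress: σ'_f = σ'_0 + Δσ = 68.225 + 44.247 = 112.47 kPa.
Normally consolidated clay, so the full stress increment lies on the virgin compression line:
S_c = C_c·H/(1+e₀)·log₁₀(σ'_f/σ'_0) = 0.33×3.8/(1+1.06)×log₁₀(112.47/68.225)
    = 0.60874 × 0.21709 = 0.1322 m

S_c ≈ 132 mm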